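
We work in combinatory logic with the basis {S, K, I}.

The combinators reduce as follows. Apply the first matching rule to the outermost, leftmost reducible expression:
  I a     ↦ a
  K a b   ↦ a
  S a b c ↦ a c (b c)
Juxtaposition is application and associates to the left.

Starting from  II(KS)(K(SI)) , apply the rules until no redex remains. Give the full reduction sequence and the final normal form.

Answer: normal form = S  (in 3 steps)

Derivation:
  start: II(KS)(K(SI))
  →1  I(KS)(K(SI))
  →2  KS(K(SI))
  →3  S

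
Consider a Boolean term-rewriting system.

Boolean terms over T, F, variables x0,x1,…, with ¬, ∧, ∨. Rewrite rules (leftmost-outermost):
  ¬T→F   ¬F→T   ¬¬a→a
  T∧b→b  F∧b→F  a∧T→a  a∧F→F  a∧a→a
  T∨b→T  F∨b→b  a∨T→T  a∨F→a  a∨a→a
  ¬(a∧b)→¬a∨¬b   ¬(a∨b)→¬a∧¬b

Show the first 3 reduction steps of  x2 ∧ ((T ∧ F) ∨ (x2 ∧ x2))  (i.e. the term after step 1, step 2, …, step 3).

Answer: after 3 steps: x2 ∧ x2

Derivation:
  start: x2 ∧ ((T ∧ F) ∨ (x2 ∧ x2))
  step 1: x2 ∧ (F ∨ (x2 ∧ x2))
  step 2: x2 ∧ (x2 ∧ x2)
  step 3: x2 ∧ x2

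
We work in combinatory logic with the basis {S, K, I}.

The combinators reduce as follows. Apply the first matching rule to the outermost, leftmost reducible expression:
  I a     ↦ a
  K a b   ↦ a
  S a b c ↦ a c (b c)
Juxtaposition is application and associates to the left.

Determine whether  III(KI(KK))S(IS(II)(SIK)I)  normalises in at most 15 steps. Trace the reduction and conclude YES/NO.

  start: III(KI(KK))S(IS(II)(SIK)I)
  step 1: II(KI(KK))S(IS(II)(SIK)I)
  step 2: I(KI(KK))S(IS(II)(SIK)I)
  step 3: KI(KK)S(IS(II)(SIK)I)
  step 4: IS(IS(II)(SIK)I)
  step 5: S(IS(II)(SIK)I)
  step 6: S(S(II)(SIK)I)
  step 7: S(III(SIKI))
  step 8: S(II(SIKI))
  step 9: S(I(SIKI))
  step 10: S(SIKI)
  step 11: S(II(KI))
  step 12: S(I(KI))
  step 13: S(KI)

Answer: YES — reaches normal form S(KI) in 13 ≤ 15 steps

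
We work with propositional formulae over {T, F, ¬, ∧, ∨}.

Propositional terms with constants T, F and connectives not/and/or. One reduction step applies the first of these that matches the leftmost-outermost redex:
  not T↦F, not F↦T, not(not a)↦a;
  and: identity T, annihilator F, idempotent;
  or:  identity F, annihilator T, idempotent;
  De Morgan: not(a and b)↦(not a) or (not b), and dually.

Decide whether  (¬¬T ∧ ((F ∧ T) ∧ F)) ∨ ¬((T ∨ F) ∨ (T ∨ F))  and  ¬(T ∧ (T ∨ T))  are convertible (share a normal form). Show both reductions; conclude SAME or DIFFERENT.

Answer: SAME — A ⇓ F, B ⇓ F

Reduction:
Term A:
  start: (¬¬T ∧ ((F ∧ T) ∧ F)) ∨ ¬((T ∨ F) ∨ (T ∨ F))
  step 1: (T ∧ ((F ∧ T) ∧ F)) ∨ ¬((T ∨ F) ∨ (T ∨ F))
  step 2: ((F ∧ T) ∧ F) ∨ ¬((T ∨ F) ∨ (T ∨ F))
  step 3: F ∨ ¬((T ∨ F) ∨ (T ∨ F))
  step 4: ¬((T ∨ F) ∨ (T ∨ F))
  step 5: ¬(T ∨ F) ∧ ¬(T ∨ F)
  step 6: ¬(T ∨ F)
  step 7: ¬T ∧ ¬F
  step 8: F ∧ ¬F
  step 9: F

Term B:
  start: ¬(T ∧ (T ∨ T))
  step 1: ¬T ∨ ¬(T ∨ T)
  step 2: F ∨ ¬(T ∨ T)
  step 3: ¬(T ∨ T)
  step 4: ¬T ∧ ¬T
  step 5: ¬T
  step 6: F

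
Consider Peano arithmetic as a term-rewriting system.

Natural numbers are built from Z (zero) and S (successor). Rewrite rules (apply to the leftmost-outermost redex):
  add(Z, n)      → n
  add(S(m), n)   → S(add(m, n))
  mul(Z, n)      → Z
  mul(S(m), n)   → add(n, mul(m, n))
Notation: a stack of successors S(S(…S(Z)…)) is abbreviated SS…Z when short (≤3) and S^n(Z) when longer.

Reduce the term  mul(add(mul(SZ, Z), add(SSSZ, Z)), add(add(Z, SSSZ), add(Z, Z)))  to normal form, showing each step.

  start: mul(add(mul(SZ, Z), add(SSSZ, Z)), add(add(Z, SSSZ), add(Z, Z)))
  [1] mul(add(add(Z, mul(Z, Z)), add(SSSZ, Z)), add(add(Z, SSSZ), add(Z, Z)))
  [2] mul(add(mul(Z, Z), add(SSSZ, Z)), add(add(Z, SSSZ), add(Z, Z)))
  [3] mul(add(Z, add(SSSZ, Z)), add(add(Z, SSSZ), add(Z, Z)))
  [4] mul(add(SSSZ, Z), add(add(Z, SSSZ), add(Z, Z)))
  [5] mul(S(add(SSZ, Z)), add(add(Z, SSSZ), add(Z, Z)))
  [6] add(add(add(Z, SSSZ), add(Z, Z)), mul(add(SSZ, Z), add(add(Z, SSSZ), add(Z, Z))))
  [7] add(add(SSSZ, add(Z, Z)), mul(add(SSZ, Z), add(add(Z, SSSZ), add(Z, Z))))
  [8] add(S(add(SSZ, add(Z, Z))), mul(add(SSZ, Z), add(add(Z, SSSZ), add(Z, Z))))
  [9] S(add(add(SSZ, add(Z, Z)), mul(add(SSZ, Z), add(add(Z, SSSZ), add(Z, Z)))))
  [10] S(add(S(add(SZ, add(Z, Z))), mul(add(SSZ, Z), add(add(Z, SSSZ), add(Z, Z)))))
  [11] S(S(add(add(SZ, add(Z, Z)), mul(add(SSZ, Z), add(add(Z, SSSZ), add(Z, Z))))))
  [12] S(S(add(S(add(Z, add(Z, Z))), mul(add(SSZ, Z), add(add(Z, SSSZ), add(Z, Z))))))
  [13] S(S(S(add(add(Z, add(Z, Z)), mul(add(SSZ, Z), add(add(Z, SSSZ), add(Z, Z)))))))
  [14] S(S(S(add(add(Z, Z), mul(add(SSZ, Z), add(add(Z, SSSZ), add(Z, Z)))))))
  [15] S(S(S(add(Z, mul(add(SSZ, Z), add(add(Z, SSSZ), add(Z, Z)))))))
  [16] S(S(S(mul(add(SSZ, Z), add(add(Z, SSSZ), add(Z, Z))))))
  [17] S(S(S(mul(S(add(SZ, Z)), add(add(Z, SSSZ), add(Z, Z))))))
  [18] S(S(S(add(add(add(Z, SSSZ), add(Z, Z)), mul(add(SZ, Z), add(add(Z, SSSZ), add(Z, Z)))))))
  [19] S(S(S(add(add(SSSZ, add(Z, Z)), mul(add(SZ, Z), add(add(Z, SSSZ), add(Z, Z)))))))
  [20] S(S(S(add(S(add(SSZ, add(Z, Z))), mul(add(SZ, Z), add(add(Z, SSSZ), add(Z, Z)))))))
  [21] S(S(S(S(add(add(SSZ, add(Z, Z)), mul(add(SZ, Z), add(add(Z, SSSZ), add(Z, Z))))))))
  [22] S(S(S(S(add(S(add(SZ, add(Z, Z))), mul(add(SZ, Z), add(add(Z, SSSZ), add(Z, Z))))))))
  [23] S(S(S(S(S(add(add(SZ, add(Z, Z)), mul(add(SZ, Z), add(add(Z, SSSZ), add(Z, Z)))))))))
  [24] S(S(S(S(S(add(S(add(Z, add(Z, Z))), mul(add(SZ, Z), add(add(Z, SSSZ), add(Z, Z)))))))))
  [25] S(S(S(S(S(S(add(add(Z, add(Z, Z)), mul(add(SZ, Z), add(add(Z, SSSZ), add(Z, Z))))))))))
  [26] S(S(S(S(S(S(add(add(Z, Z), mul(add(SZ, Z), add(add(Z, SSSZ), add(Z, Z))))))))))
  [27] S(S(S(S(S(S(add(Z, mul(add(SZ, Z), add(add(Z, SSSZ), add(Z, Z))))))))))
  [28] S(S(S(S(S(S(mul(add(SZ, Z), add(add(Z, SSSZ), add(Z, Z)))))))))
  [29] S(S(S(S(S(S(mul(S(add(Z, Z)), add(add(Z, SSSZ), add(Z, Z)))))))))
  [30] S(S(S(S(S(S(add(add(add(Z, SSSZ), add(Z, Z)), mul(add(Z, Z), add(add(Z, SSSZ), add(Z, Z))))))))))
  [31] S(S(S(S(S(S(add(add(SSSZ, add(Z, Z)), mul(add(Z, Z), add(add(Z, SSSZ), add(Z, Z))))))))))
  [32] S(S(S(S(S(S(add(S(add(SSZ, add(Z, Z))), mul(add(Z, Z), add(add(Z, SSSZ), add(Z, Z))))))))))
  [33] S(S(S(S(S(S(S(add(add(SSZ, add(Z, Z)), mul(add(Z, Z), add(add(Z, SSSZ), add(Z, Z)))))))))))
  [34] S(S(S(S(S(S(S(add(S(add(SZ, add(Z, Z))), mul(add(Z, Z), add(add(Z, SSSZ), add(Z, Z)))))))))))
  [35] S(S(S(S(S(S(S(S(add(add(SZ, add(Z, Z)), mul(add(Z, Z), add(add(Z, SSSZ), add(Z, Z))))))))))))
  [36] S(S(S(S(S(S(S(S(add(S(add(Z, add(Z, Z))), mul(add(Z, Z), add(add(Z, SSSZ), add(Z, Z))))))))))))
  [37] S(S(S(S(S(S(S(S(S(add(add(Z, add(Z, Z)), mul(add(Z, Z), add(add(Z, SSSZ), add(Z, Z)))))))))))))
  [38] S(S(S(S(S(S(S(S(S(add(add(Z, Z), mul(add(Z, Z), add(add(Z, SSSZ), add(Z, Z)))))))))))))
  [39] S(S(S(S(S(S(S(S(S(add(Z, mul(add(Z, Z), add(add(Z, SSSZ), add(Z, Z)))))))))))))
  [40] S(S(S(S(S(S(S(S(S(mul(add(Z, Z), add(add(Z, SSSZ), add(Z, Z))))))))))))
  [41] S(S(S(S(S(S(S(S(S(mul(Z, add(add(Z, SSSZ), add(Z, Z))))))))))))
  [42] S^9(Z)

Answer: normal form = S^9(Z)  (in 42 steps)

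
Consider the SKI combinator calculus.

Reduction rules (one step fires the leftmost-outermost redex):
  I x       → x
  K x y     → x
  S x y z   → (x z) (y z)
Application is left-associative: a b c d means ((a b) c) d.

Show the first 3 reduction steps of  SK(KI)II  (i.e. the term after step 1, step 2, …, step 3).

  start: SK(KI)II
  [1] KI(KII)I
  [2] II
  [3] I

Answer: after 3 steps: I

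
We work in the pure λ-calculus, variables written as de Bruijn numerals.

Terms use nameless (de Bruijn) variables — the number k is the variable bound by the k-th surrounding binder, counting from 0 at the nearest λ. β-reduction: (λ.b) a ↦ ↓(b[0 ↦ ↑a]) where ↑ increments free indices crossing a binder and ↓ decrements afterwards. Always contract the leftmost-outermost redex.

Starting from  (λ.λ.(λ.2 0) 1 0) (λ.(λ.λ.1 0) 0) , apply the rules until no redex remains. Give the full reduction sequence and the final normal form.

Answer: normal form = λ.λ.1 0  (in 7 steps)

Derivation:
  start: (λ.λ.(λ.2 0) 1 0) (λ.(λ.λ.1 0) 0)
  step 1: λ.(λ.(λ.(λ.λ.1 0) 0) 0) (λ.(λ.λ.1 0) 0) 0
  step 2: λ.(λ.(λ.λ.1 0) 0) (λ.(λ.λ.1 0) 0) 0
  step 3: λ.(λ.λ.1 0) (λ.(λ.λ.1 0) 0) 0
  step 4: λ.(λ.(λ.(λ.λ.1 0) 0) 0) 0
  step 5: λ.(λ.(λ.λ.1 0) 0) 0
  step 6: λ.(λ.λ.1 0) 0
  step 7: λ.λ.1 0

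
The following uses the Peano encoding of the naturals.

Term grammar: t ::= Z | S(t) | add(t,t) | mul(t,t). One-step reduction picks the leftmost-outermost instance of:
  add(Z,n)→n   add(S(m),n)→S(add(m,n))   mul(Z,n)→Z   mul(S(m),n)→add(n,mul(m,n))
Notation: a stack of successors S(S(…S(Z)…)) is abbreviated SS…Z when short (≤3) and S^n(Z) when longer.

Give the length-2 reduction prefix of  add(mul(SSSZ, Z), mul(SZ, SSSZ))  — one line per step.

  start: add(mul(SSSZ, Z), mul(SZ, SSSZ))
  [1] add(add(Z, mul(SSZ, Z)), mul(SZ, SSSZ))
  [2] add(mul(SSZ, Z), mul(SZ, SSSZ))

Answer: after 2 steps: add(mul(SSZ, Z), mul(SZ, SSSZ))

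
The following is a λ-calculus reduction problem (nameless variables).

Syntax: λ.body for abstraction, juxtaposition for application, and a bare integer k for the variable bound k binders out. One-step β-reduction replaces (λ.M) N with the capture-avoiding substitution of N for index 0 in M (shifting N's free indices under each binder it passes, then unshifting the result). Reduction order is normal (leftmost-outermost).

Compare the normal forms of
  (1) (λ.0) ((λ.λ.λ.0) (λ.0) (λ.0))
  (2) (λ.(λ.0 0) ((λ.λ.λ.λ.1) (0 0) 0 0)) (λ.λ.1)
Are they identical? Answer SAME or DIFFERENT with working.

Term A:
  start: (λ.0) ((λ.λ.λ.0) (λ.0) (λ.0))
  →1  (λ.λ.λ.0) (λ.0) (λ.0)
  →2  (λ.λ.0) (λ.0)
  →3  λ.0

Term B:
  start: (λ.(λ.0 0) ((λ.λ.λ.λ.1) (0 0) 0 0)) (λ.λ.1)
  →1  (λ.0 0) ((λ.λ.λ.λ.1) ((λ.λ.1) (λ.λ.1)) (λ.λ.1) (λ.λ.1))
  →2  (λ.λ.λ.λ.1) ((λ.λ.1) (λ.λ.1)) (λ.λ.1) (λ.λ.1) ((λ.λ.λ.λ.1) ((λ.λ.1) (λ.λ.1)) (λ.λ.1) (λ.λ.1))
  →3  (λ.λ.λ.1) (λ.λ.1) (λ.λ.1) ((λ.λ.λ.λ.1) ((λ.λ.1) (λ.λ.1)) (λ.λ.1) (λ.λ.1))
  →4  (λ.λ.1) (λ.λ.1) ((λ.λ.λ.λ.1) ((λ.λ.1) (λ.λ.1)) (λ.λ.1) (λ.λ.1))
  →5  (λ.λ.λ.1) ((λ.λ.λ.λ.1) ((λ.λ.1) (λ.λ.1)) (λ.λ.1) (λ.λ.1))
  →6  λ.λ.1

Answer: DIFFERENT — A ⇓ λ.0, B ⇓ λ.λ.1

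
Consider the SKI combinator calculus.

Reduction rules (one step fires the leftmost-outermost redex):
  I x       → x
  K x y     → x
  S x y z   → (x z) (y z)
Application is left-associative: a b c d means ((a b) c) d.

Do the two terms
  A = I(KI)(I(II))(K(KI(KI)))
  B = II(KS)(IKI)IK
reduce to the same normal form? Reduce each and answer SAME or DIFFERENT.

Answer: DIFFERENT — A ⇓ KI, B ⇓ SIK

Working:
Term A:
  start: I(KI)(I(II))(K(KI(KI)))
  [1] KI(I(II))(K(KI(KI)))
  [2] I(K(KI(KI)))
  [3] K(KI(KI))
  [4] KI

Term B:
  start: II(KS)(IKI)IK
  [1] I(KS)(IKI)IK
  [2] KS(IKI)IK
  [3] SIK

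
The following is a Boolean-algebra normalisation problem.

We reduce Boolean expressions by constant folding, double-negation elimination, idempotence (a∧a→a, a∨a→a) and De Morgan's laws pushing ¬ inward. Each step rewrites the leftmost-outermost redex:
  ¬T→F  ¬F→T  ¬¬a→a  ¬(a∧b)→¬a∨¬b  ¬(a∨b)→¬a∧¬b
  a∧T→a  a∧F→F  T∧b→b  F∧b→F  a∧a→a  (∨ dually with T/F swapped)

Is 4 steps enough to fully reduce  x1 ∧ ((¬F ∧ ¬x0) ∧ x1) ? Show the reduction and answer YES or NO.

Answer: YES — reaches normal form x1 ∧ (¬x0 ∧ x1) in 2 ≤ 4 steps

Derivation:
  start: x1 ∧ ((¬F ∧ ¬x0) ∧ x1)
  [1] x1 ∧ ((T ∧ ¬x0) ∧ x1)
  [2] x1 ∧ (¬x0 ∧ x1)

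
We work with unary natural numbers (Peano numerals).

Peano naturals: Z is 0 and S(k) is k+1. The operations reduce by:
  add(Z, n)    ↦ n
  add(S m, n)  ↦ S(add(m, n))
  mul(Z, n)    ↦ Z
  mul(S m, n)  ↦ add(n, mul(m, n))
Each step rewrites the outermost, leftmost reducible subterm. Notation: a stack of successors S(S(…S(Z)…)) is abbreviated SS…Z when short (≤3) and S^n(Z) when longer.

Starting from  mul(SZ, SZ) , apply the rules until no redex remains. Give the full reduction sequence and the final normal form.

Answer: normal form = SZ  (in 4 steps)

Reduction:
  start: mul(SZ, SZ)
  [1] add(SZ, mul(Z, SZ))
  [2] S(add(Z, mul(Z, SZ)))
  [3] S(mul(Z, SZ))
  [4] SZ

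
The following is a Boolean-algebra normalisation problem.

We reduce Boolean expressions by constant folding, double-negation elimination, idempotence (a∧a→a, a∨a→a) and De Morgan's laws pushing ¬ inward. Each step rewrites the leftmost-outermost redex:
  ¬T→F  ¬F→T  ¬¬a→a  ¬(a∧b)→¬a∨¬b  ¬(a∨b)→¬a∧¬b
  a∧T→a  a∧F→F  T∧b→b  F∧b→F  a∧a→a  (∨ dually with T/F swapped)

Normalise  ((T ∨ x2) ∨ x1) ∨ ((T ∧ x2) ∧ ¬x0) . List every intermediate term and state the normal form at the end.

Answer: normal form = T  (in 3 steps)

Derivation:
  start: ((T ∨ x2) ∨ x1) ∨ ((T ∧ x2) ∧ ¬x0)
  →1  (T ∨ x1) ∨ ((T ∧ x2) ∧ ¬x0)
  →2  T ∨ ((T ∧ x2) ∧ ¬x0)
  →3  T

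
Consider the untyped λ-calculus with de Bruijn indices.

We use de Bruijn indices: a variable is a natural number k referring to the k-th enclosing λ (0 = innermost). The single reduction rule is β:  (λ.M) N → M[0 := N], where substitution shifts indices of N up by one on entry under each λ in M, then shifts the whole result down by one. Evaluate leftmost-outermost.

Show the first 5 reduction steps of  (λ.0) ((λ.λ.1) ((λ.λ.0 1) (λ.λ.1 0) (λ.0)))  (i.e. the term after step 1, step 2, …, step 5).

Answer: after 5 steps: λ.λ.λ.1 0

Working:
  start: (λ.0) ((λ.λ.1) ((λ.λ.0 1) (λ.λ.1 0) (λ.0)))
  step 1: (λ.λ.1) ((λ.λ.0 1) (λ.λ.1 0) (λ.0))
  step 2: λ.(λ.λ.0 1) (λ.λ.1 0) (λ.0)
  step 3: λ.(λ.0 (λ.λ.1 0)) (λ.0)
  step 4: λ.(λ.0) (λ.λ.1 0)
  step 5: λ.λ.λ.1 0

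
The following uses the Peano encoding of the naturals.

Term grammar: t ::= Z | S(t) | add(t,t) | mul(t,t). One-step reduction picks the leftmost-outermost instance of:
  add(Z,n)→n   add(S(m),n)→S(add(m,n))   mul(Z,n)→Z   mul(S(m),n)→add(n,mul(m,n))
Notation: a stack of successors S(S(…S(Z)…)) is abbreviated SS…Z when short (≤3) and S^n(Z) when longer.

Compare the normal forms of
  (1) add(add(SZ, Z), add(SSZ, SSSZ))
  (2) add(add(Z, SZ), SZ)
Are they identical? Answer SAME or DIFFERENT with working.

Term A:
  start: add(add(SZ, Z), add(SSZ, SSSZ))
  →1  add(S(add(Z, Z)), add(SSZ, SSSZ))
  →2  S(add(add(Z, Z), add(SSZ, SSSZ)))
  →3  S(add(Z, add(SSZ, SSSZ)))
  →4  S(add(SSZ, SSSZ))
  →5  S(S(add(SZ, SSSZ)))
  →6  S(S(S(add(Z, SSSZ))))
  →7  S^6(Z)

Term B:
  start: add(add(Z, SZ), SZ)
  →1  add(SZ, SZ)
  →2  S(add(Z, SZ))
  →3  SSZ

Answer: DIFFERENT — A ⇓ S^6(Z), B ⇓ SSZ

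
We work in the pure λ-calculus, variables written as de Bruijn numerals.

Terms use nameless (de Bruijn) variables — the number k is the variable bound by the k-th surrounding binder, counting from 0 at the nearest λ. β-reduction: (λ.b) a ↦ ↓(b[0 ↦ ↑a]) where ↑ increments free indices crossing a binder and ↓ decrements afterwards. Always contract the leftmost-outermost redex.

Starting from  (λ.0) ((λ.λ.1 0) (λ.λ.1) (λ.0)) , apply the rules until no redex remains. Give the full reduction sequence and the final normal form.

Answer: normal form = λ.λ.0  (in 4 steps)

Reduction:
  start: (λ.0) ((λ.λ.1 0) (λ.λ.1) (λ.0))
  →1  (λ.λ.1 0) (λ.λ.1) (λ.0)
  →2  (λ.(λ.λ.1) 0) (λ.0)
  →3  (λ.λ.1) (λ.0)
  →4  λ.λ.0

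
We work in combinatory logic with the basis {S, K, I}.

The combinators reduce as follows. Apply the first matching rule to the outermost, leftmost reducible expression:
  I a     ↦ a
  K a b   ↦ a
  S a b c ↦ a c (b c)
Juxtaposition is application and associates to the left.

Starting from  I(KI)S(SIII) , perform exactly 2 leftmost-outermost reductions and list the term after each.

Answer: after 2 steps: I(SIII)

Derivation:
  start: I(KI)S(SIII)
  →1  KIS(SIII)
  →2  I(SIII)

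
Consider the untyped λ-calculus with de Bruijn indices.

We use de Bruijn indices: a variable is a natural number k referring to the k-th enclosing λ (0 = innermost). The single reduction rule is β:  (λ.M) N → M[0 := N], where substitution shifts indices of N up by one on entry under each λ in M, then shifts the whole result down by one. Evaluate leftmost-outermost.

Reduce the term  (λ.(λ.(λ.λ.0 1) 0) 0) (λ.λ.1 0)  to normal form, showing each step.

Answer: normal form = λ.0 (λ.λ.1 0)  (in 3 steps)

Working:
  start: (λ.(λ.(λ.λ.0 1) 0) 0) (λ.λ.1 0)
  step 1: (λ.(λ.λ.0 1) 0) (λ.λ.1 0)
  step 2: (λ.λ.0 1) (λ.λ.1 0)
  step 3: λ.0 (λ.λ.1 0)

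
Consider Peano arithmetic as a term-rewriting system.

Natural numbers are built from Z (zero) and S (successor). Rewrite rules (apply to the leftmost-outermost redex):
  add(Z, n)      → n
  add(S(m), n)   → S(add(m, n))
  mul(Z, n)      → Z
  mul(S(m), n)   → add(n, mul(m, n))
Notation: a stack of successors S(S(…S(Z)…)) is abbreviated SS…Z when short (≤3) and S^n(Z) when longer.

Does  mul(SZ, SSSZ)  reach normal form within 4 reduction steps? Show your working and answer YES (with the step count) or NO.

Answer: NO — after 4 steps the term is S(S(S(add(Z, mul(Z, SSSZ))))), not yet normal

Reduction:
  start: mul(SZ, SSSZ)
  step 1: add(SSSZ, mul(Z, SSSZ))
  step 2: S(add(SSZ, mul(Z, SSSZ)))
  step 3: S(S(add(SZ, mul(Z, SSSZ))))
  step 4: S(S(S(add(Z, mul(Z, SSSZ)))))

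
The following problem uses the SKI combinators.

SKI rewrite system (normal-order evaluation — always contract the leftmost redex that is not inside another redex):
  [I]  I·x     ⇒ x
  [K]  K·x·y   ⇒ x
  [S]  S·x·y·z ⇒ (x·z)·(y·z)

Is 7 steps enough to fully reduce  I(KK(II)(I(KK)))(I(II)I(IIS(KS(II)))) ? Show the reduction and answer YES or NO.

  start: I(KK(II)(I(KK)))(I(II)I(IIS(KS(II))))
  step 1: KK(II)(I(KK))(I(II)I(IIS(KS(II))))
  step 2: K(I(KK))(I(II)I(IIS(KS(II))))
  step 3: I(KK)
  step 4: KK

Answer: YES — reaches normal form KK in 4 ≤ 7 steps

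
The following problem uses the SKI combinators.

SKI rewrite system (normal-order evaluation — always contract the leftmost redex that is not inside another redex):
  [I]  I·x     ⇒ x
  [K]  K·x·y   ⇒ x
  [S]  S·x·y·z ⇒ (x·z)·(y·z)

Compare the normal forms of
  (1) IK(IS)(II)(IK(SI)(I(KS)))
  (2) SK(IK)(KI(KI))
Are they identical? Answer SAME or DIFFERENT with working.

Answer: DIFFERENT — A ⇓ S(SI), B ⇓ I

Derivation:
Term A:
  start: IK(IS)(II)(IK(SI)(I(KS)))
  step 1: K(IS)(II)(IK(SI)(I(KS)))
  step 2: IS(IK(SI)(I(KS)))
  step 3: S(IK(SI)(I(KS)))
  step 4: S(K(SI)(I(KS)))
  step 5: S(SI)

Term B:
  start: SK(IK)(KI(KI))
  step 1: K(KI(KI))(IK(KI(KI)))
  step 2: KI(KI)
  step 3: I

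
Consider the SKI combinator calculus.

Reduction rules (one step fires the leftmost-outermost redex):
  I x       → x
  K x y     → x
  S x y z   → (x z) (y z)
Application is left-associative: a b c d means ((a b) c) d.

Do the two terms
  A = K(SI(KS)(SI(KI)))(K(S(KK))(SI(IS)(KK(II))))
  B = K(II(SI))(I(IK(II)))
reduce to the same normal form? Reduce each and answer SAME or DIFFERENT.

Answer: SAME — A ⇓ SI, B ⇓ SI

Working:
Term A:
  start: K(SI(KS)(SI(KI)))(K(S(KK))(SI(IS)(KK(II))))
  →1  SI(KS)(SI(KI))
  →2  I(SI(KI))(KS(SI(KI)))
  →3  SI(KI)(KS(SI(KI)))
  →4  I(KS(SI(KI)))(KI(KS(SI(KI))))
  →5  KS(SI(KI))(KI(KS(SI(KI))))
  →6  S(KI(KS(SI(KI))))
  →7  SI

Term B:
  start: K(II(SI))(I(IK(II)))
  →1  II(SI)
  →2  I(SI)
  →3  SI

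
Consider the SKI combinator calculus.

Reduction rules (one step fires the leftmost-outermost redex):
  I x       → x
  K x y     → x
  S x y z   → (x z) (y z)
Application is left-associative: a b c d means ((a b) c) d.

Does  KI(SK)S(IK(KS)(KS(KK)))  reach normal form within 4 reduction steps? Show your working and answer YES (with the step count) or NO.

Answer: YES — reaches normal form S(KS) in 4 ≤ 4 steps

Derivation:
  start: KI(SK)S(IK(KS)(KS(KK)))
  [1] IS(IK(KS)(KS(KK)))
  [2] S(IK(KS)(KS(KK)))
  [3] S(K(KS)(KS(KK)))
  [4] S(KS)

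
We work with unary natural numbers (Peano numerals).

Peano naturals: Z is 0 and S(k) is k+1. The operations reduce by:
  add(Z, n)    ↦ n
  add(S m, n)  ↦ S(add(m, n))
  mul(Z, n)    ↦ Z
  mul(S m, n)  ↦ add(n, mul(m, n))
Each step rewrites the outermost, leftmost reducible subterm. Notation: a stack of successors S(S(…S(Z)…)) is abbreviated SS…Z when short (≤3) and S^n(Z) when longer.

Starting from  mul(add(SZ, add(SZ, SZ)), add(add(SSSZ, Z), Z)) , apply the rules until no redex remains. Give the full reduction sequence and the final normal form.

  start: mul(add(SZ, add(SZ, SZ)), add(add(SSSZ, Z), Z))
  [1] mul(S(add(Z, add(SZ, SZ))), add(add(SSSZ, Z), Z))
  [2] add(add(add(SSSZ, Z), Z), mul(add(Z, add(SZ, SZ)), add(add(SSSZ, Z), Z)))
  [3] add(add(S(add(SSZ, Z)), Z), mul(add(Z, add(SZ, SZ)), add(add(SSSZ, Z), Z)))
  [4] add(S(add(add(SSZ, Z), Z)), mul(add(Z, add(SZ, SZ)), add(add(SSSZ, Z), Z)))
  [5] S(add(add(add(SSZ, Z), Z), mul(add(Z, add(SZ, SZ)), add(add(SSSZ, Z), Z))))
  [6] S(add(add(S(add(SZ, Z)), Z), mul(add(Z, add(SZ, SZ)), add(add(SSSZ, Z), Z))))
  [7] S(add(S(add(add(SZ, Z), Z)), mul(add(Z, add(SZ, SZ)), add(add(SSSZ, Z), Z))))
  [8] S(S(add(add(add(SZ, Z), Z), mul(add(Z, add(SZ, SZ)), add(add(SSSZ, Z), Z)))))
  [9] S(S(add(add(S(add(Z, Z)), Z), mul(add(Z, add(SZ, SZ)), add(add(SSSZ, Z), Z)))))
  [10] S(S(add(S(add(add(Z, Z), Z)), mul(add(Z, add(SZ, SZ)), add(add(SSSZ, Z), Z)))))
  [11] S(S(S(add(add(add(Z, Z), Z), mul(add(Z, add(SZ, SZ)), add(add(SSSZ, Z), Z))))))
  [12] S(S(S(add(add(Z, Z), mul(add(Z, add(SZ, SZ)), add(add(SSSZ, Z), Z))))))
  [13] S(S(S(add(Z, mul(add(Z, add(SZ, SZ)), add(add(SSSZ, Z), Z))))))
  [14] S(S(S(mul(add(Z, add(SZ, SZ)), add(add(SSSZ, Z), Z)))))
  [15] S(S(S(mul(add(SZ, SZ), add(add(SSSZ, Z), Z)))))
  [16] S(S(S(mul(S(add(Z, SZ)), add(add(SSSZ, Z), Z)))))
  [17] S(S(S(add(add(add(SSSZ, Z), Z), mul(add(Z, SZ), add(add(SSSZ, Z), Z))))))
  [18] S(S(S(add(add(S(add(SSZ, Z)), Z), mul(add(Z, SZ), add(add(SSSZ, Z), Z))))))
  [19] S(S(S(add(S(add(add(SSZ, Z), Z)), mul(add(Z, SZ), add(add(SSSZ, Z), Z))))))
  [20] S(S(S(S(add(add(add(SSZ, Z), Z), mul(add(Z, SZ), add(add(SSSZ, Z), Z)))))))
  [21] S(S(S(S(add(add(S(add(SZ, Z)), Z), mul(add(Z, SZ), add(add(SSSZ, Z), Z)))))))
  [22] S(S(S(S(add(S(add(add(SZ, Z), Z)), mul(add(Z, SZ), add(add(SSSZ, Z), Z)))))))
  [23] S(S(S(S(S(add(add(add(SZ, Z), Z), mul(add(Z, SZ), add(add(SSSZ, Z), Z))))))))
  [24] S(S(S(S(S(add(add(S(add(Z, Z)), Z), mul(add(Z, SZ), add(add(SSSZ, Z), Z))))))))
  [25] S(S(S(S(S(add(S(add(add(Z, Z), Z)), mul(add(Z, SZ), add(add(SSSZ, Z), Z))))))))
  [26] S(S(S(S(S(S(add(add(add(Z, Z), Z), mul(add(Z, SZ), add(add(SSSZ, Z), Z)))))))))
  [27] S(S(S(S(S(S(add(add(Z, Z), mul(add(Z, SZ), add(add(SSSZ, Z), Z)))))))))
  [28] S(S(S(S(S(S(add(Z, mul(add(Z, SZ), add(add(SSSZ, Z), Z)))))))))
  [29] S(S(S(S(S(S(mul(add(Z, SZ), add(add(SSSZ, Z), Z))))))))
  [30] S(S(S(S(S(S(mul(SZ, add(add(SSSZ, Z), Z))))))))
  [31] S(S(S(S(S(S(add(add(add(SSSZ, Z), Z), mul(Z, add(add(SSSZ, Z), Z)))))))))
  [32] S(S(S(S(S(S(add(add(S(add(SSZ, Z)), Z), mul(Z, add(add(SSSZ, Z), Z)))))))))
  [33] S(S(S(S(S(S(add(S(add(add(SSZ, Z), Z)), mul(Z, add(add(SSSZ, Z), Z)))))))))
  [34] S(S(S(S(S(S(S(add(add(add(SSZ, Z), Z), mul(Z, add(add(SSSZ, Z), Z))))))))))
  [35] S(S(S(S(S(S(S(add(add(S(add(SZ, Z)), Z), mul(Z, add(add(SSSZ, Z), Z))))))))))
  [36] S(S(S(S(S(S(S(add(S(add(add(SZ, Z), Z)), mul(Z, add(add(SSSZ, Z), Z))))))))))
  [37] S(S(S(S(S(S(S(S(add(add(add(SZ, Z), Z), mul(Z, add(add(SSSZ, Z), Z)))))))))))
  [38] S(S(S(S(S(S(S(S(add(add(S(add(Z, Z)), Z), mul(Z, add(add(SSSZ, Z), Z)))))))))))
  [39] S(S(S(S(S(S(S(S(add(S(add(add(Z, Z), Z)), mul(Z, add(add(SSSZ, Z), Z)))))))))))
  [40] S(S(S(S(S(S(S(S(S(add(add(add(Z, Z), Z), mul(Z, add(add(SSSZ, Z), Z))))))))))))
  [41] S(S(S(S(S(S(S(S(S(add(add(Z, Z), mul(Z, add(add(SSSZ, Z), Z))))))))))))
  [42] S(S(S(S(S(S(S(S(S(add(Z, mul(Z, add(add(SSSZ, Z), Z))))))))))))
  [43] S(S(S(S(S(S(S(S(S(mul(Z, add(add(SSSZ, Z), Z)))))))))))
  [44] S^9(Z)

Answer: normal form = S^9(Z)  (in 44 steps)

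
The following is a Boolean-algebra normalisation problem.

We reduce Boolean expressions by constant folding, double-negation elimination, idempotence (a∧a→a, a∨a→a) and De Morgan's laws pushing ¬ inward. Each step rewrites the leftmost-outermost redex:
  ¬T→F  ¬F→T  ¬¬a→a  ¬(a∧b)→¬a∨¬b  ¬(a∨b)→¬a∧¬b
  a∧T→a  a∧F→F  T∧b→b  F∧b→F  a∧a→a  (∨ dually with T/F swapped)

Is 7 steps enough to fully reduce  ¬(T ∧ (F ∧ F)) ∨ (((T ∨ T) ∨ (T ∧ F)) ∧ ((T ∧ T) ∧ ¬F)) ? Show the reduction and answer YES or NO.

Answer: YES — reaches normal form T in 7 ≤ 7 steps

Derivation:
  start: ¬(T ∧ (F ∧ F)) ∨ (((T ∨ T) ∨ (T ∧ F)) ∧ ((T ∧ T) ∧ ¬F))
  [1] (¬T ∨ ¬(F ∧ F)) ∨ (((T ∨ T) ∨ (T ∧ F)) ∧ ((T ∧ T) ∧ ¬F))
  [2] (F ∨ ¬(F ∧ F)) ∨ (((T ∨ T) ∨ (T ∧ F)) ∧ ((T ∧ T) ∧ ¬F))
  [3] ¬(F ∧ F) ∨ (((T ∨ T) ∨ (T ∧ F)) ∧ ((T ∧ T) ∧ ¬F))
  [4] (¬F ∨ ¬F) ∨ (((T ∨ T) ∨ (T ∧ F)) ∧ ((T ∧ T) ∧ ¬F))
  [5] ¬F ∨ (((T ∨ T) ∨ (T ∧ F)) ∧ ((T ∧ T) ∧ ¬F))
  [6] T ∨ (((T ∨ T) ∨ (T ∧ F)) ∧ ((T ∧ T) ∧ ¬F))
  [7] T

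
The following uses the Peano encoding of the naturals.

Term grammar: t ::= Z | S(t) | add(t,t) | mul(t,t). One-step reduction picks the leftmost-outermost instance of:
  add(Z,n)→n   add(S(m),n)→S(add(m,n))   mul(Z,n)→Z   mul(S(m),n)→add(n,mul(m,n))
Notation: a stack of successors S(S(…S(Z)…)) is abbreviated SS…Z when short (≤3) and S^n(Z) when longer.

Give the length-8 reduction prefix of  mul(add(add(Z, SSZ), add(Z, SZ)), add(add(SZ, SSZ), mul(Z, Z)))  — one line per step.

Answer: after 8 steps: S(add(S(add(SZ, mul(Z, Z))), mul(add(SZ, add(Z, SZ)), add(add(SZ, SSZ), mul(Z, Z)))))

Reduction:
  start: mul(add(add(Z, SSZ), add(Z, SZ)), add(add(SZ, SSZ), mul(Z, Z)))
  [1] mul(add(SSZ, add(Z, SZ)), add(add(SZ, SSZ), mul(Z, Z)))
  [2] mul(S(add(SZ, add(Z, SZ))), add(add(SZ, SSZ), mul(Z, Z)))
  [3] add(add(add(SZ, SSZ), mul(Z, Z)), mul(add(SZ, add(Z, SZ)), add(add(SZ, SSZ), mul(Z, Z))))
  [4] add(add(S(add(Z, SSZ)), mul(Z, Z)), mul(add(SZ, add(Z, SZ)), add(add(SZ, SSZ), mul(Z, Z))))
  [5] add(S(add(add(Z, SSZ), mul(Z, Z))), mul(add(SZ, add(Z, SZ)), add(add(SZ, SSZ), mul(Z, Z))))
  [6] S(add(add(add(Z, SSZ), mul(Z, Z)), mul(add(SZ, add(Z, SZ)), add(add(SZ, SSZ), mul(Z, Z)))))
  [7] S(add(add(SSZ, mul(Z, Z)), mul(add(SZ, add(Z, SZ)), add(add(SZ, SSZ), mul(Z, Z)))))
  [8] S(add(S(add(SZ, mul(Z, Z))), mul(add(SZ, add(Z, SZ)), add(add(SZ, SSZ), mul(Z, Z)))))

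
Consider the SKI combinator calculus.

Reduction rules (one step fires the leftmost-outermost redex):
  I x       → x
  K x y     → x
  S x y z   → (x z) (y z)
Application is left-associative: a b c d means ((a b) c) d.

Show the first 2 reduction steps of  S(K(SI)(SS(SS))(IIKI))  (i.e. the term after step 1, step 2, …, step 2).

Answer: after 2 steps: S(SI(IKI))

Reduction:
  start: S(K(SI)(SS(SS))(IIKI))
  step 1: S(SI(IIKI))
  step 2: S(SI(IKI))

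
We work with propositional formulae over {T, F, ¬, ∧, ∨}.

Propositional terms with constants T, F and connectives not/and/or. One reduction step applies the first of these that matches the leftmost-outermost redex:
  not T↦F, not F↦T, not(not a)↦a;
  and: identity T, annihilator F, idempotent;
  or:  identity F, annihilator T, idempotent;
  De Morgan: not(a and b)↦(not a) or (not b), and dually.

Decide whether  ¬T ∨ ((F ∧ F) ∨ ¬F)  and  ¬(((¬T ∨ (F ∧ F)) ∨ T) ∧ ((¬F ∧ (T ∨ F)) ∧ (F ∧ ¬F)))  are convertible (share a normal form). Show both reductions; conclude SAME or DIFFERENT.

Answer: SAME — A ⇓ T, B ⇓ T

Reduction:
Term A:
  start: ¬T ∨ ((F ∧ F) ∨ ¬F)
  [1] F ∨ ((F ∧ F) ∨ ¬F)
  [2] (F ∧ F) ∨ ¬F
  [3] F ∨ ¬F
  [4] ¬F
  [5] T

Term B:
  start: ¬(((¬T ∨ (F ∧ F)) ∨ T) ∧ ((¬F ∧ (T ∨ F)) ∧ (F ∧ ¬F)))
  [1] ¬((¬T ∨ (F ∧ F)) ∨ T) ∨ ¬((¬F ∧ (T ∨ F)) ∧ (F ∧ ¬F))
  [2] (¬(¬T ∨ (F ∧ F)) ∧ ¬T) ∨ ¬((¬F ∧ (T ∨ F)) ∧ (F ∧ ¬F))
  [3] ((¬¬T ∧ ¬(F ∧ F)) ∧ ¬T) ∨ ¬((¬F ∧ (T ∨ F)) ∧ (F ∧ ¬F))
  [4] ((T ∧ ¬(F ∧ F)) ∧ ¬T) ∨ ¬((¬F ∧ (T ∨ F)) ∧ (F ∧ ¬F))
  [5] (¬(F ∧ F) ∧ ¬T) ∨ ¬((¬F ∧ (T ∨ F)) ∧ (F ∧ ¬F))
  [6] ((¬F ∨ ¬F) ∧ ¬T) ∨ ¬((¬F ∧ (T ∨ F)) ∧ (F ∧ ¬F))
  [7] (¬F ∧ ¬T) ∨ ¬((¬F ∧ (T ∨ F)) ∧ (F ∧ ¬F))
  [8] (T ∧ ¬T) ∨ ¬((¬F ∧ (T ∨ F)) ∧ (F ∧ ¬F))
  [9] ¬T ∨ ¬((¬F ∧ (T ∨ F)) ∧ (F ∧ ¬F))
  [10] F ∨ ¬((¬F ∧ (T ∨ F)) ∧ (F ∧ ¬F))
  [11] ¬((¬F ∧ (T ∨ F)) ∧ (F ∧ ¬F))
  [12] ¬(¬F ∧ (T ∨ F)) ∨ ¬(F ∧ ¬F)
  [13] (¬¬F ∨ ¬(T ∨ F)) ∨ ¬(F ∧ ¬F)
  [14] (F ∨ ¬(T ∨ F)) ∨ ¬(F ∧ ¬F)
  [15] ¬(T ∨ F) ∨ ¬(F ∧ ¬F)
  [16] (¬T ∧ ¬F) ∨ ¬(F ∧ ¬F)
  [17] (F ∧ ¬F) ∨ ¬(F ∧ ¬F)
  [18] F ∨ ¬(F ∧ ¬F)
  [19] ¬(F ∧ ¬F)
  [20] ¬F ∨ ¬¬F
  [21] T ∨ ¬¬F
  [22] T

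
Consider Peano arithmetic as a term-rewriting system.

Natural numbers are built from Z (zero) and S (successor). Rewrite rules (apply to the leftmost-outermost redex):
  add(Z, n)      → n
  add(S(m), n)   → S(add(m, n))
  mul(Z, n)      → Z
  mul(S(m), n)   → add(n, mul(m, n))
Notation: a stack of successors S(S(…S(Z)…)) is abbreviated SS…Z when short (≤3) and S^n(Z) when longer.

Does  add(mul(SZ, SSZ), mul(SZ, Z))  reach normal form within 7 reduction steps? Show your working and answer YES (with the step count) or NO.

Answer: NO — after 7 steps the term is S(S(add(Z, mul(SZ, Z)))), not yet normal

Reduction:
  start: add(mul(SZ, SSZ), mul(SZ, Z))
  [1] add(add(SSZ, mul(Z, SSZ)), mul(SZ, Z))
  [2] add(S(add(SZ, mul(Z, SSZ))), mul(SZ, Z))
  [3] S(add(add(SZ, mul(Z, SSZ)), mul(SZ, Z)))
  [4] S(add(S(add(Z, mul(Z, SSZ))), mul(SZ, Z)))
  [5] S(S(add(add(Z, mul(Z, SSZ)), mul(SZ, Z))))
  [6] S(S(add(mul(Z, SSZ), mul(SZ, Z))))
  [7] S(S(add(Z, mul(SZ, Z))))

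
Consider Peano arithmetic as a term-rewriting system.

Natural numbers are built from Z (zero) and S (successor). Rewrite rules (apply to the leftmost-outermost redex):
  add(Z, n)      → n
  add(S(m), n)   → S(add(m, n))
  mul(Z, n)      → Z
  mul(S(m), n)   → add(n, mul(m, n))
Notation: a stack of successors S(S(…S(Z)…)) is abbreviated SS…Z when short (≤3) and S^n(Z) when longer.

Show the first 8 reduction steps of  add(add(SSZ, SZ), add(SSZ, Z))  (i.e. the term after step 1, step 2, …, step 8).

  start: add(add(SSZ, SZ), add(SSZ, Z))
  [1] add(S(add(SZ, SZ)), add(SSZ, Z))
  [2] S(add(add(SZ, SZ), add(SSZ, Z)))
  [3] S(add(S(add(Z, SZ)), add(SSZ, Z)))
  [4] S(S(add(add(Z, SZ), add(SSZ, Z))))
  [5] S(S(add(SZ, add(SSZ, Z))))
  [6] S(S(S(add(Z, add(SSZ, Z)))))
  [7] S(S(S(add(SSZ, Z))))
  [8] S(S(S(S(add(SZ, Z)))))

Answer: after 8 steps: S(S(S(S(add(SZ, Z)))))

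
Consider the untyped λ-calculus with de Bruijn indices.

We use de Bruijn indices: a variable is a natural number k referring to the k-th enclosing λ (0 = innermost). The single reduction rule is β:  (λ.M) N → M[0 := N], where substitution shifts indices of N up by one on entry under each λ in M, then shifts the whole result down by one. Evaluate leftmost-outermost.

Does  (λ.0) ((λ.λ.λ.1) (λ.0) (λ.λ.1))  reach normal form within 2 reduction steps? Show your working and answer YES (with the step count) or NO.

  start: (λ.0) ((λ.λ.λ.1) (λ.0) (λ.λ.1))
  [1] (λ.λ.λ.1) (λ.0) (λ.λ.1)
  [2] (λ.λ.1) (λ.λ.1)

Answer: NO — after 2 steps the term is (λ.λ.1) (λ.λ.1), not yet normal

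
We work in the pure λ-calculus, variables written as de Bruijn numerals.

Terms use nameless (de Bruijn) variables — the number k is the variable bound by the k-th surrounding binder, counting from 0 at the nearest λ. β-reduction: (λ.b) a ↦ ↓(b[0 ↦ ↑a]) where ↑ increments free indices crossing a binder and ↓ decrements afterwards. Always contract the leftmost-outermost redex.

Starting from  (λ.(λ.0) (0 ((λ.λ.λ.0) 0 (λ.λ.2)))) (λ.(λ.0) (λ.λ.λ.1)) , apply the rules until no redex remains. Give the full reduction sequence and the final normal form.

  start: (λ.(λ.0) (0 ((λ.λ.λ.0) 0 (λ.λ.2)))) (λ.(λ.0) (λ.λ.λ.1))
  →1  (λ.0) ((λ.(λ.0) (λ.λ.λ.1)) ((λ.λ.λ.0) (λ.(λ.0) (λ.λ.λ.1)) (λ.λ.λ.(λ.0) (λ.λ.λ.1))))
  →2  (λ.(λ.0) (λ.λ.λ.1)) ((λ.λ.λ.0) (λ.(λ.0) (λ.λ.λ.1)) (λ.λ.λ.(λ.0) (λ.λ.λ.1)))
  →3  (λ.0) (λ.λ.λ.1)
  →4  λ.λ.λ.1

Answer: normal form = λ.λ.λ.1  (in 4 steps)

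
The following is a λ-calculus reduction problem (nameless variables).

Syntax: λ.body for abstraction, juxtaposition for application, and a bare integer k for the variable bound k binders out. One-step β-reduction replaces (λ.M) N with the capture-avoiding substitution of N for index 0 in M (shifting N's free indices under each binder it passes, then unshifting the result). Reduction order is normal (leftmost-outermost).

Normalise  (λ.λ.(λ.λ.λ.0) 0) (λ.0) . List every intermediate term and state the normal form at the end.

  start: (λ.λ.(λ.λ.λ.0) 0) (λ.0)
  →1  λ.(λ.λ.λ.0) 0
  →2  λ.λ.λ.0

Answer: normal form = λ.λ.λ.0  (in 2 steps)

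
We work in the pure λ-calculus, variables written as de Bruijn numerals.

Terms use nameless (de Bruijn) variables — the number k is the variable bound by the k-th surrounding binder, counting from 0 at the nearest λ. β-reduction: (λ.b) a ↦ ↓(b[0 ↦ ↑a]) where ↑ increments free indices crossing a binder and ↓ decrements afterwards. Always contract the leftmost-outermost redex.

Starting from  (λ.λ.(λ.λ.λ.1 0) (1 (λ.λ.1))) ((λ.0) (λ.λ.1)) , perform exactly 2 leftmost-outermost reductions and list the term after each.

Answer: after 2 steps: λ.λ.λ.1 0

Working:
  start: (λ.λ.(λ.λ.λ.1 0) (1 (λ.λ.1))) ((λ.0) (λ.λ.1))
  step 1: λ.(λ.λ.λ.1 0) ((λ.0) (λ.λ.1) (λ.λ.1))
  step 2: λ.λ.λ.1 0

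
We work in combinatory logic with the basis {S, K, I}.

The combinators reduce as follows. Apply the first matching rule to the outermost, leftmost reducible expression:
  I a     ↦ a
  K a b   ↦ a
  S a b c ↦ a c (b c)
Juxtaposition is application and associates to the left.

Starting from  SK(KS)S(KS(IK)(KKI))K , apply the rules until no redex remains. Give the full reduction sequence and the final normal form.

Answer: normal form = S(SK)K  (in 4 steps)

Reduction:
  start: SK(KS)S(KS(IK)(KKI))K
  [1] KS(KSS)(KS(IK)(KKI))K
  [2] S(KS(IK)(KKI))K
  [3] S(S(KKI))K
  [4] S(SK)K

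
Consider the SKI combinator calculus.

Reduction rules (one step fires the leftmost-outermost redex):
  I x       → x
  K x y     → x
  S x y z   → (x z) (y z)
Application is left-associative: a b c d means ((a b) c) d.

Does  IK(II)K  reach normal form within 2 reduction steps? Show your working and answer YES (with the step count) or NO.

Answer: NO — after 2 steps the term is II, not yet normal

Working:
  start: IK(II)K
  [1] K(II)K
  [2] II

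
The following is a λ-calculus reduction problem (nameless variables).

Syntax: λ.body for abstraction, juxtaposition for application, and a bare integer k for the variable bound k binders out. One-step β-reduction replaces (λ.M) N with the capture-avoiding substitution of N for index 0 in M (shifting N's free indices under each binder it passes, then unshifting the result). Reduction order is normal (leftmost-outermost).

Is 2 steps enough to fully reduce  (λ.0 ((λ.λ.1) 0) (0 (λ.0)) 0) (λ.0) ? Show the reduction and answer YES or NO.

Answer: NO — after 2 steps the term is (λ.λ.1) (λ.0) ((λ.0) (λ.0)) (λ.0), not yet normal

Derivation:
  start: (λ.0 ((λ.λ.1) 0) (0 (λ.0)) 0) (λ.0)
  [1] (λ.0) ((λ.λ.1) (λ.0)) ((λ.0) (λ.0)) (λ.0)
  [2] (λ.λ.1) (λ.0) ((λ.0) (λ.0)) (λ.0)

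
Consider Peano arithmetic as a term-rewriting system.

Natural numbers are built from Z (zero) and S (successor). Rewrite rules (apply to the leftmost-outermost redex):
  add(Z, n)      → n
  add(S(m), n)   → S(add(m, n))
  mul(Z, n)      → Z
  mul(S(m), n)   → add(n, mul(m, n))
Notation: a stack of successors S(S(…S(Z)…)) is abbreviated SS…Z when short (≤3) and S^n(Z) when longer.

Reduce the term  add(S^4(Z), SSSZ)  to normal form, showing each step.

  start: add(S^4(Z), SSSZ)
  [1] S(add(SSSZ, SSSZ))
  [2] S(S(add(SSZ, SSSZ)))
  [3] S(S(S(add(SZ, SSSZ))))
  [4] S(S(S(S(add(Z, SSSZ)))))
  [5] S^7(Z)

Answer: normal form = S^7(Z)  (in 5 steps)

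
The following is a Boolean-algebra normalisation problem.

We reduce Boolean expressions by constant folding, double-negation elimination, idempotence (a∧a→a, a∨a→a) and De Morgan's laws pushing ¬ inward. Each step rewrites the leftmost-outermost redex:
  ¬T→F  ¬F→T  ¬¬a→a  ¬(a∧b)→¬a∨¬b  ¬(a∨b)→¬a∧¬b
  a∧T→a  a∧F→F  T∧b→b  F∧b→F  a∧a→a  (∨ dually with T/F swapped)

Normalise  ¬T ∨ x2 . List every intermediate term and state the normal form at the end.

  start: ¬T ∨ x2
  step 1: F ∨ x2
  step 2: x2

Answer: normal form = x2  (in 2 steps)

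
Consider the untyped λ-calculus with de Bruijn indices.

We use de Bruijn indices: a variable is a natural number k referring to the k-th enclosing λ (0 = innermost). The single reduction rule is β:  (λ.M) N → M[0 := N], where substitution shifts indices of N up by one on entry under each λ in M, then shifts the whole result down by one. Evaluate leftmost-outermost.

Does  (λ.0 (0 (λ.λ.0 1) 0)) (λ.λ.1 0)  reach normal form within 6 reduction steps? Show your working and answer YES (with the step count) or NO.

Answer: YES — reaches normal form λ.0 (λ.λ.1 0) in 6 ≤ 6 steps

Derivation:
  start: (λ.0 (0 (λ.λ.0 1) 0)) (λ.λ.1 0)
  →1  (λ.λ.1 0) ((λ.λ.1 0) (λ.λ.0 1) (λ.λ.1 0))
  →2  λ.(λ.λ.1 0) (λ.λ.0 1) (λ.λ.1 0) 0
  →3  λ.(λ.(λ.λ.0 1) 0) (λ.λ.1 0) 0
  →4  λ.(λ.λ.0 1) (λ.λ.1 0) 0
  →5  λ.(λ.0 (λ.λ.1 0)) 0
  →6  λ.0 (λ.λ.1 0)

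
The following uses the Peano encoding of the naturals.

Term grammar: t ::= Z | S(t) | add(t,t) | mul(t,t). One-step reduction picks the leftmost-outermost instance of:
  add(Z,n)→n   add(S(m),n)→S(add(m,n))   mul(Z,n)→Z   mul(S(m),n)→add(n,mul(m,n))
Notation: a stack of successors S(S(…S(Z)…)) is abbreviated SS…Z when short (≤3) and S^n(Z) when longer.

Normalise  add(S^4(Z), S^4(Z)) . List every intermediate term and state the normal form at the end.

Answer: normal form = S^8(Z)  (in 5 steps)

Reduction:
  start: add(S^4(Z), S^4(Z))
  step 1: S(add(SSSZ, S^4(Z)))
  step 2: S(S(add(SSZ, S^4(Z))))
  step 3: S(S(S(add(SZ, S^4(Z)))))
  step 4: S(S(S(S(add(Z, S^4(Z))))))
  step 5: S^8(Z)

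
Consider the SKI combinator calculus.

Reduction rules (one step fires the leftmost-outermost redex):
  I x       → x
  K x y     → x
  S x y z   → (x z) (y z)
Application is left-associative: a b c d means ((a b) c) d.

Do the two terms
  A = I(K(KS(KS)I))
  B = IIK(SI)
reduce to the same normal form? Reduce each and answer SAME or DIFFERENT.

Answer: SAME — A ⇓ K(SI), B ⇓ K(SI)

Reduction:
Term A:
  start: I(K(KS(KS)I))
  →1  K(KS(KS)I)
  →2  K(SI)

Term B:
  start: IIK(SI)
  →1  IK(SI)
  →2  K(SI)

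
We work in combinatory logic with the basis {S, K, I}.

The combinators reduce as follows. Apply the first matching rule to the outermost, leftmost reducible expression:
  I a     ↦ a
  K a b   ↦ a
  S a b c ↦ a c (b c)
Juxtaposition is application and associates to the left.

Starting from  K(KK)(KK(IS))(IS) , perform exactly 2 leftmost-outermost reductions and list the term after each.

  start: K(KK)(KK(IS))(IS)
  →1  KK(IS)
  →2  K

Answer: after 2 steps: K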